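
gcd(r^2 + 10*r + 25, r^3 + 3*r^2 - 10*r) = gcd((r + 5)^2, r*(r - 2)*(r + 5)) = r + 5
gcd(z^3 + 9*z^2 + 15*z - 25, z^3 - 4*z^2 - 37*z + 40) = z^2 + 4*z - 5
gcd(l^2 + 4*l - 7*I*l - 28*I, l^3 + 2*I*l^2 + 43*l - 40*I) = 1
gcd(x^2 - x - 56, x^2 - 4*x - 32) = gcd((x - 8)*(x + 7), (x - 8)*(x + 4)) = x - 8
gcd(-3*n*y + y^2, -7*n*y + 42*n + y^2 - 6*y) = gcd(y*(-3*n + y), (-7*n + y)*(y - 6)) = 1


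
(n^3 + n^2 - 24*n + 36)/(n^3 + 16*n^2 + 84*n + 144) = (n^2 - 5*n + 6)/(n^2 + 10*n + 24)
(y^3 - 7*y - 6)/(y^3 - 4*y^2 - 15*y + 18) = (y^3 - 7*y - 6)/(y^3 - 4*y^2 - 15*y + 18)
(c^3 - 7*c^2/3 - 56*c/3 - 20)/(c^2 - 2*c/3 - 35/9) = 3*(c^2 - 4*c - 12)/(3*c - 7)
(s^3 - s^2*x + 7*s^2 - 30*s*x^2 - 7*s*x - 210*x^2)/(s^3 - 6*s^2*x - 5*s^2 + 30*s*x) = (s^2 + 5*s*x + 7*s + 35*x)/(s*(s - 5))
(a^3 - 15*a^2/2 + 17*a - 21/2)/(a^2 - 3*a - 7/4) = 2*(a^2 - 4*a + 3)/(2*a + 1)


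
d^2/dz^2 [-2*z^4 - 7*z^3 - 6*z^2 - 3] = -24*z^2 - 42*z - 12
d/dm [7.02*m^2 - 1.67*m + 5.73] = 14.04*m - 1.67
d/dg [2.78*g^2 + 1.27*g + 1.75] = 5.56*g + 1.27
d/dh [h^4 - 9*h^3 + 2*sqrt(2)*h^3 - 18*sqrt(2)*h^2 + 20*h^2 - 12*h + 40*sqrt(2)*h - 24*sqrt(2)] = 4*h^3 - 27*h^2 + 6*sqrt(2)*h^2 - 36*sqrt(2)*h + 40*h - 12 + 40*sqrt(2)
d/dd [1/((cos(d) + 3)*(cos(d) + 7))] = 2*(cos(d) + 5)*sin(d)/((cos(d) + 3)^2*(cos(d) + 7)^2)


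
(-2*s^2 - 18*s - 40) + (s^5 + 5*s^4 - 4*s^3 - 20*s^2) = s^5 + 5*s^4 - 4*s^3 - 22*s^2 - 18*s - 40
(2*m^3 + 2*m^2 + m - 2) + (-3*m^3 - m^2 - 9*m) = -m^3 + m^2 - 8*m - 2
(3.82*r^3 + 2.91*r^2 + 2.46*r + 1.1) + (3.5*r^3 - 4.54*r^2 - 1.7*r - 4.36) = 7.32*r^3 - 1.63*r^2 + 0.76*r - 3.26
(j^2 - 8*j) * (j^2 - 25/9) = j^4 - 8*j^3 - 25*j^2/9 + 200*j/9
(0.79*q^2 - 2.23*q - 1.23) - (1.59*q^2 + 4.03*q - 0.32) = -0.8*q^2 - 6.26*q - 0.91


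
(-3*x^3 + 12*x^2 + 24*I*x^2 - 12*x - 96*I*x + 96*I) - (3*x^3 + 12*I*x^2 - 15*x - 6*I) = -6*x^3 + 12*x^2 + 12*I*x^2 + 3*x - 96*I*x + 102*I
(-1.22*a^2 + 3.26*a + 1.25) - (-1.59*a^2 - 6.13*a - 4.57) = 0.37*a^2 + 9.39*a + 5.82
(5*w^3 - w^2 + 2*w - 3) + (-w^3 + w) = 4*w^3 - w^2 + 3*w - 3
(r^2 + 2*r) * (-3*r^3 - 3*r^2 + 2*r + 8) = -3*r^5 - 9*r^4 - 4*r^3 + 12*r^2 + 16*r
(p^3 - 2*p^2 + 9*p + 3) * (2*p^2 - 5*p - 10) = 2*p^5 - 9*p^4 + 18*p^3 - 19*p^2 - 105*p - 30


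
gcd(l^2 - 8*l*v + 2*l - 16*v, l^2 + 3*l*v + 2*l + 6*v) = l + 2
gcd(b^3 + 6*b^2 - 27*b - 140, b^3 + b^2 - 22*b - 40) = b^2 - b - 20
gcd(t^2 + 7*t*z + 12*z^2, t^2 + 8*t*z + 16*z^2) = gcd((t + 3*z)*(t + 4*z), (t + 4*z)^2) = t + 4*z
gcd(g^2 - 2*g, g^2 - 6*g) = g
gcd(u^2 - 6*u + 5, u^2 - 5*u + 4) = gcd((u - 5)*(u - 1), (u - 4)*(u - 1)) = u - 1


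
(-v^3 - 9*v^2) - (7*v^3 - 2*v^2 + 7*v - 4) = -8*v^3 - 7*v^2 - 7*v + 4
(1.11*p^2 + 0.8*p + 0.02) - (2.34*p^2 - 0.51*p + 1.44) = -1.23*p^2 + 1.31*p - 1.42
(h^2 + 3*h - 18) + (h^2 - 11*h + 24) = 2*h^2 - 8*h + 6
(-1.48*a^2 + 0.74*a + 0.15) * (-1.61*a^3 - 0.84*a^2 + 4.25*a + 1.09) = 2.3828*a^5 + 0.0517999999999998*a^4 - 7.1531*a^3 + 1.4058*a^2 + 1.4441*a + 0.1635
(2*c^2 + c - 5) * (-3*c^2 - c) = -6*c^4 - 5*c^3 + 14*c^2 + 5*c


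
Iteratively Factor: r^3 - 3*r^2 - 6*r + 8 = (r - 1)*(r^2 - 2*r - 8) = (r - 1)*(r + 2)*(r - 4)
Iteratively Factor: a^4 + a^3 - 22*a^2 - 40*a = (a)*(a^3 + a^2 - 22*a - 40) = a*(a + 4)*(a^2 - 3*a - 10) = a*(a - 5)*(a + 4)*(a + 2)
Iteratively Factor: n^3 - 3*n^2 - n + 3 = (n + 1)*(n^2 - 4*n + 3) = (n - 1)*(n + 1)*(n - 3)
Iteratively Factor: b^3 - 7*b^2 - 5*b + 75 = (b + 3)*(b^2 - 10*b + 25) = (b - 5)*(b + 3)*(b - 5)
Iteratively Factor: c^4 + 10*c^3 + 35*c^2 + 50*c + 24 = (c + 3)*(c^3 + 7*c^2 + 14*c + 8) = (c + 3)*(c + 4)*(c^2 + 3*c + 2) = (c + 1)*(c + 3)*(c + 4)*(c + 2)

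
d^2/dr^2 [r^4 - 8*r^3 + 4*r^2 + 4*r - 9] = 12*r^2 - 48*r + 8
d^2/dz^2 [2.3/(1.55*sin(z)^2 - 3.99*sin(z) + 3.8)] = (-22.103*sin(z)^4 + 42.67305*sin(z)^3 + 50.72627*sin(z)^2 - 120.2187*sin(z) + 46.13846)/(1.55*sin(z)^2 - 3.99*sin(z) + 3.8)^3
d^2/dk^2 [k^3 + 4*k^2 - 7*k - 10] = 6*k + 8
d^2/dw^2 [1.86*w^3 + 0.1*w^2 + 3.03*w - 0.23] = 11.16*w + 0.2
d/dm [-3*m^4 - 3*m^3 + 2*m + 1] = -12*m^3 - 9*m^2 + 2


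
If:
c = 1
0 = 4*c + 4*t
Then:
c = 1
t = -1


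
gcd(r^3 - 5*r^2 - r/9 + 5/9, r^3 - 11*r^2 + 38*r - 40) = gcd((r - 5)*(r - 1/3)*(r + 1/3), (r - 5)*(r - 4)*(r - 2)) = r - 5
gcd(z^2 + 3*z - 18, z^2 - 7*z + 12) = z - 3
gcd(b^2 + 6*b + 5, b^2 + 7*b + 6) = b + 1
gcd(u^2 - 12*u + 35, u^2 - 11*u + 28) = u - 7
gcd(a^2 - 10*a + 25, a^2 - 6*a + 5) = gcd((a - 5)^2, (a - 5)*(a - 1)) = a - 5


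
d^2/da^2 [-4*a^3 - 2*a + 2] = -24*a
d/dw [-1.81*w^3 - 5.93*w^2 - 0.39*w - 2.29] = -5.43*w^2 - 11.86*w - 0.39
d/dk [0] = 0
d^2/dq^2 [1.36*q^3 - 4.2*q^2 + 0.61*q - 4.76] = 8.16*q - 8.4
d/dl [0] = 0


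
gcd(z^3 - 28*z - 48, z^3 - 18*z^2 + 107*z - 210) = z - 6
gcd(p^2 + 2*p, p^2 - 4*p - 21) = 1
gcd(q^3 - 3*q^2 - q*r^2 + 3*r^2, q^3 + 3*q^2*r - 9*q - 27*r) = q - 3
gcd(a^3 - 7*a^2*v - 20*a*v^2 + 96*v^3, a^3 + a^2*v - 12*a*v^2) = -a^2 - a*v + 12*v^2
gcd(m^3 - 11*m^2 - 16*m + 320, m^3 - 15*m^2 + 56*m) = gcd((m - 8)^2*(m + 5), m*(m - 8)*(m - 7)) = m - 8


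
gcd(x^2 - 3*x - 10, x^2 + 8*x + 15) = 1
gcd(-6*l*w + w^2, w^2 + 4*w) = w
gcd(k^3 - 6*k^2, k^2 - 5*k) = k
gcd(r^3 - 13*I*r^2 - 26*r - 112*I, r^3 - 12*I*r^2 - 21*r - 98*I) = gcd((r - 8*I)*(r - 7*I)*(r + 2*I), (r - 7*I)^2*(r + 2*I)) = r^2 - 5*I*r + 14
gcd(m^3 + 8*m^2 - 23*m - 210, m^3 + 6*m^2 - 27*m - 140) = m^2 + 2*m - 35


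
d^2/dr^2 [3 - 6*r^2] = -12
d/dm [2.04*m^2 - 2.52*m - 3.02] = 4.08*m - 2.52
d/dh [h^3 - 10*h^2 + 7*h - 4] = 3*h^2 - 20*h + 7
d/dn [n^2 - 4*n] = 2*n - 4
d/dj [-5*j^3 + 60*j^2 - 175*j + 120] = -15*j^2 + 120*j - 175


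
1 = 1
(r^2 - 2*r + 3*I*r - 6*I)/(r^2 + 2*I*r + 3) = (r - 2)/(r - I)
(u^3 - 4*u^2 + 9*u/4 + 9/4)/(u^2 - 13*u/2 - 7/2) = (2*u^2 - 9*u + 9)/(2*(u - 7))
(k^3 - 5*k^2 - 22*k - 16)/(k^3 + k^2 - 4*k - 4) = (k - 8)/(k - 2)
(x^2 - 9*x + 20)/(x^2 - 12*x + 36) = (x^2 - 9*x + 20)/(x^2 - 12*x + 36)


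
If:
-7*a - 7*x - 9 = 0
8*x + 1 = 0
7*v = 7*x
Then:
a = -65/56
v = -1/8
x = -1/8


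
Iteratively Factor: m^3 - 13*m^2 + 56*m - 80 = (m - 5)*(m^2 - 8*m + 16) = (m - 5)*(m - 4)*(m - 4)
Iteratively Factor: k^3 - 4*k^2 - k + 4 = (k - 4)*(k^2 - 1) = (k - 4)*(k + 1)*(k - 1)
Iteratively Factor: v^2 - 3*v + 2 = (v - 2)*(v - 1)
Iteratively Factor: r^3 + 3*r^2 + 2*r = (r)*(r^2 + 3*r + 2) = r*(r + 2)*(r + 1)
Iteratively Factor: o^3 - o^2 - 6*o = (o + 2)*(o^2 - 3*o) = (o - 3)*(o + 2)*(o)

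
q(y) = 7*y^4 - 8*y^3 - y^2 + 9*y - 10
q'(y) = 28*y^3 - 24*y^2 - 2*y + 9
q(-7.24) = 22141.68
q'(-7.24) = -11860.64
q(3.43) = 655.17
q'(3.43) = 849.68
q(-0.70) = -12.37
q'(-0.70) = -10.96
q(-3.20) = 947.11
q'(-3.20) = -1147.86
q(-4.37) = 3152.04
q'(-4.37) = -2777.28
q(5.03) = 3472.81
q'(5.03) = 2955.10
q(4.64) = 2455.72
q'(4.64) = 2280.14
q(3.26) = 522.17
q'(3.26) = 717.50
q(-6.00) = 10700.00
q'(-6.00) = -6891.00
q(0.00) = -10.00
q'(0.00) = 9.00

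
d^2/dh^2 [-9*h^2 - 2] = -18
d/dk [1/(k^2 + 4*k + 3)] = 2*(-k - 2)/(k^2 + 4*k + 3)^2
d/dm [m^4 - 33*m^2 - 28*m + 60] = 4*m^3 - 66*m - 28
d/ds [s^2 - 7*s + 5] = 2*s - 7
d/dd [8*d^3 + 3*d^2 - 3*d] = 24*d^2 + 6*d - 3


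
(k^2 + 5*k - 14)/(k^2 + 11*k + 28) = (k - 2)/(k + 4)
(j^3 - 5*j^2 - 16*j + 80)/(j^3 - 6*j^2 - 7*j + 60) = (j + 4)/(j + 3)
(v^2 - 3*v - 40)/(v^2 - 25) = (v - 8)/(v - 5)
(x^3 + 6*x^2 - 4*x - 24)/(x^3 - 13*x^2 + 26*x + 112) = (x^2 + 4*x - 12)/(x^2 - 15*x + 56)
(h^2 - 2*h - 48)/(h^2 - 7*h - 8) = (h + 6)/(h + 1)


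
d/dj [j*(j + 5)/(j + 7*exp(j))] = (-j*(j + 5)*(7*exp(j) + 1) + (j + 7*exp(j))*(2*j + 5))/(j + 7*exp(j))^2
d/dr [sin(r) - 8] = cos(r)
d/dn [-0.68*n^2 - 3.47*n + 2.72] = -1.36*n - 3.47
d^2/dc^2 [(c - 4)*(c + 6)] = 2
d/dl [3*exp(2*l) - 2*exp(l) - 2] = (6*exp(l) - 2)*exp(l)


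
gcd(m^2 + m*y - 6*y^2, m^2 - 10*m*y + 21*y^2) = 1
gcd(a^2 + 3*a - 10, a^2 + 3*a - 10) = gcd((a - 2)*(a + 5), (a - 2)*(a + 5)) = a^2 + 3*a - 10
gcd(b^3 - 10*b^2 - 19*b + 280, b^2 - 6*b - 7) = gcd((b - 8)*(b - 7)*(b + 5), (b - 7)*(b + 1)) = b - 7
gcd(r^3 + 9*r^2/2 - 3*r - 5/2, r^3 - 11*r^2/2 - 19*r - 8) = r + 1/2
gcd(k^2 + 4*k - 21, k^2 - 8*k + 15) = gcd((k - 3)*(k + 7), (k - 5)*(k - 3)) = k - 3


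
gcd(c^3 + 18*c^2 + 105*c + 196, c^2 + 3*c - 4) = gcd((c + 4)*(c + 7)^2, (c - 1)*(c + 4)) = c + 4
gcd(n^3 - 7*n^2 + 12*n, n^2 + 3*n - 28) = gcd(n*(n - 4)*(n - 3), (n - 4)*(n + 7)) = n - 4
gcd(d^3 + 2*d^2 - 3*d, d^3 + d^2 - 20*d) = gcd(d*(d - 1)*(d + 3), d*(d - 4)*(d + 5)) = d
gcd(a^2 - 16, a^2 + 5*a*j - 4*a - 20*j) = a - 4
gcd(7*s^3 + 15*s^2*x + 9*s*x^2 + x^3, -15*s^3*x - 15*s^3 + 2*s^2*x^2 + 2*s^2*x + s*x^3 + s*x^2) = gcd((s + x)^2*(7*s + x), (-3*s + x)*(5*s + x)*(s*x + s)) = 1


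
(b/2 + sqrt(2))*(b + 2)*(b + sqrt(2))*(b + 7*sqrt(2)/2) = b^4/2 + b^3 + 13*sqrt(2)*b^3/4 + 13*sqrt(2)*b^2/2 + 25*b^2/2 + 7*sqrt(2)*b + 25*b + 14*sqrt(2)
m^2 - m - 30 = (m - 6)*(m + 5)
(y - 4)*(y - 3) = y^2 - 7*y + 12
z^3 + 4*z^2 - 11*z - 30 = (z - 3)*(z + 2)*(z + 5)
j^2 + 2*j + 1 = (j + 1)^2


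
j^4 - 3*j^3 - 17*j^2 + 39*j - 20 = (j - 5)*(j - 1)^2*(j + 4)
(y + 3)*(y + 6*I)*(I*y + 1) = I*y^3 - 5*y^2 + 3*I*y^2 - 15*y + 6*I*y + 18*I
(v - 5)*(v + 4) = v^2 - v - 20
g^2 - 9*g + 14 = (g - 7)*(g - 2)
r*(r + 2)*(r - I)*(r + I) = r^4 + 2*r^3 + r^2 + 2*r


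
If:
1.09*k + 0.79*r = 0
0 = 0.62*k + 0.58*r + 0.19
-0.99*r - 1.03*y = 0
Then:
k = 1.05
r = -1.45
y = 1.40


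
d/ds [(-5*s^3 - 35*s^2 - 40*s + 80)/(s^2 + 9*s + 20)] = 5*(-s^2 - 10*s - 19)/(s^2 + 10*s + 25)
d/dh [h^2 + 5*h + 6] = 2*h + 5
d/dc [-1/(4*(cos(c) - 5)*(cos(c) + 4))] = (sin(c) - sin(2*c))/(4*(cos(c) - 5)^2*(cos(c) + 4)^2)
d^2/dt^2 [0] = 0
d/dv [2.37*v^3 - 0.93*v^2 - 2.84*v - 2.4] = 7.11*v^2 - 1.86*v - 2.84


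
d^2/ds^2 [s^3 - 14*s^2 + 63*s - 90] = 6*s - 28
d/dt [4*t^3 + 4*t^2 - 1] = 4*t*(3*t + 2)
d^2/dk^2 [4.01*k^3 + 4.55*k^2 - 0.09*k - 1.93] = 24.06*k + 9.1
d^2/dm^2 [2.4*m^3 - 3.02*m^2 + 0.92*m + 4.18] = 14.4*m - 6.04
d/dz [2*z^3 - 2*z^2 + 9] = 2*z*(3*z - 2)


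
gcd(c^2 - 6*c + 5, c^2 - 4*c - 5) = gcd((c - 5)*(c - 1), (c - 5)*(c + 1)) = c - 5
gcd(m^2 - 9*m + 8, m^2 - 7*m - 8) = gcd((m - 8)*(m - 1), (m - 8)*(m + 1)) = m - 8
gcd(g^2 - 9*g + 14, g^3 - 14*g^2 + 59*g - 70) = g^2 - 9*g + 14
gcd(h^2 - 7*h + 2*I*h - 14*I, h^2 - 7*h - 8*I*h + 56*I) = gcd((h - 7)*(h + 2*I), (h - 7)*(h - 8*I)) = h - 7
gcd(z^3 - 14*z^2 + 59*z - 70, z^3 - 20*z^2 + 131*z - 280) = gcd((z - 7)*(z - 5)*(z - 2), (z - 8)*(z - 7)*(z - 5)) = z^2 - 12*z + 35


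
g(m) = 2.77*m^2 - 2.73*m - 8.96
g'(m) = 5.54*m - 2.73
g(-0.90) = -4.26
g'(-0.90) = -7.72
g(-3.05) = 25.13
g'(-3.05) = -19.63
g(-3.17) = 27.53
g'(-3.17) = -20.29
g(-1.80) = 4.93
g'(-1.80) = -12.70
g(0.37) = -9.59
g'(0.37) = -0.68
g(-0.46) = -7.12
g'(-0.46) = -5.28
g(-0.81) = -4.93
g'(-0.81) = -7.22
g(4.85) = 42.96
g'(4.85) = 24.14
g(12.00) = 357.16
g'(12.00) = 63.75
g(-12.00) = 422.68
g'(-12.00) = -69.21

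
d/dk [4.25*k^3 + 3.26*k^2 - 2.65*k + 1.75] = 12.75*k^2 + 6.52*k - 2.65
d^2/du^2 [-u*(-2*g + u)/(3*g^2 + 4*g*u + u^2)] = 6*g*(-11*g^3 - 6*g^2*u + 3*g*u^2 + 2*u^3)/(27*g^6 + 108*g^5*u + 171*g^4*u^2 + 136*g^3*u^3 + 57*g^2*u^4 + 12*g*u^5 + u^6)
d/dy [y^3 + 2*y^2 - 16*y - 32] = 3*y^2 + 4*y - 16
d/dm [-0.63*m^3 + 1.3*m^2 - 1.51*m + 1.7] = -1.89*m^2 + 2.6*m - 1.51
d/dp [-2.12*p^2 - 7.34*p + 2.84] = -4.24*p - 7.34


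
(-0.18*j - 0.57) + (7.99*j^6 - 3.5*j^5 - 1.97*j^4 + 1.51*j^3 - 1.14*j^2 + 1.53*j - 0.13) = 7.99*j^6 - 3.5*j^5 - 1.97*j^4 + 1.51*j^3 - 1.14*j^2 + 1.35*j - 0.7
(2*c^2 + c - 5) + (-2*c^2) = c - 5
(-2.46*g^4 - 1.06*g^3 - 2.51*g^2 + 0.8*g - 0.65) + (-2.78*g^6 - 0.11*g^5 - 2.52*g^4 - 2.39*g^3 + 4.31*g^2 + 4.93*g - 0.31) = -2.78*g^6 - 0.11*g^5 - 4.98*g^4 - 3.45*g^3 + 1.8*g^2 + 5.73*g - 0.96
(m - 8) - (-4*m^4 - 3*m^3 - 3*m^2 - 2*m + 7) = 4*m^4 + 3*m^3 + 3*m^2 + 3*m - 15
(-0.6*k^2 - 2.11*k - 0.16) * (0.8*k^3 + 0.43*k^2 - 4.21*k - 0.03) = -0.48*k^5 - 1.946*k^4 + 1.4907*k^3 + 8.8323*k^2 + 0.7369*k + 0.0048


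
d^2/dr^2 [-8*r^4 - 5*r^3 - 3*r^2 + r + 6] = -96*r^2 - 30*r - 6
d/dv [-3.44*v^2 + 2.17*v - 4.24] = 2.17 - 6.88*v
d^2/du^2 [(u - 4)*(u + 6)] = 2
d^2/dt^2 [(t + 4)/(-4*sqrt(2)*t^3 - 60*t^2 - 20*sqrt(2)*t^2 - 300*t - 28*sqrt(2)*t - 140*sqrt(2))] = (-(t + 4)*(3*sqrt(2)*t^2 + 10*sqrt(2)*t + 30*t + 7*sqrt(2) + 75)^2 + (3*sqrt(2)*t^2 + 10*sqrt(2)*t + 30*t + (t + 4)*(3*sqrt(2)*t + 5*sqrt(2) + 15) + 7*sqrt(2) + 75)*(sqrt(2)*t^3 + 5*sqrt(2)*t^2 + 15*t^2 + 7*sqrt(2)*t + 75*t + 35*sqrt(2)))/(2*(sqrt(2)*t^3 + 5*sqrt(2)*t^2 + 15*t^2 + 7*sqrt(2)*t + 75*t + 35*sqrt(2))^3)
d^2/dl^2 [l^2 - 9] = 2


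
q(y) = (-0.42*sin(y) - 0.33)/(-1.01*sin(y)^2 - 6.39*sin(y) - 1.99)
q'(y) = (2.02*sin(y)*cos(y) + 6.39*cos(y))*(-0.42*sin(y) - 0.33)/(-1.01*sin(y)^2 - 6.39*sin(y) - 1.99)^2 - 0.42*cos(y)/(-1.01*sin(y)^2 - 6.39*sin(y) - 1.99) = (-0.6666*sin(y) + 0.2121*cos(2*y) - 1.485)*cos(y)/(1.01*sin(y)^2 + 6.39*sin(y) + 1.99)^2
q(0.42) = 0.11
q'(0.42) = -0.06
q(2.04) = 0.08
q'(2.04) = 0.01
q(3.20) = 0.19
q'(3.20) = 0.47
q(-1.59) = 0.03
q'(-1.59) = 0.00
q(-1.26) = 0.02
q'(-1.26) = -0.03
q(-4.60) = 0.08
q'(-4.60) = 0.00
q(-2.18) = 0.01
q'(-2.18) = 0.09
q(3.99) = -0.01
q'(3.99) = 0.13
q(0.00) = 0.17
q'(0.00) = -0.32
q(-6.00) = 0.12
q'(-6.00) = -0.10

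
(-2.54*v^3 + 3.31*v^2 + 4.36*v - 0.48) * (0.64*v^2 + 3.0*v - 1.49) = -1.6256*v^5 - 5.5016*v^4 + 16.505*v^3 + 7.8409*v^2 - 7.9364*v + 0.7152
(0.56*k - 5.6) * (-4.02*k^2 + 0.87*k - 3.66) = -2.2512*k^3 + 22.9992*k^2 - 6.9216*k + 20.496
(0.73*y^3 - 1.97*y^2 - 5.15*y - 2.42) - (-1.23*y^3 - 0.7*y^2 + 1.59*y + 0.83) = 1.96*y^3 - 1.27*y^2 - 6.74*y - 3.25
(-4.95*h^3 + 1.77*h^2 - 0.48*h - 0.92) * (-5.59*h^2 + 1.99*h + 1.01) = 27.6705*h^5 - 19.7448*h^4 + 1.206*h^3 + 5.9753*h^2 - 2.3156*h - 0.9292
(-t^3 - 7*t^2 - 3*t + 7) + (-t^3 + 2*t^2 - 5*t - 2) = -2*t^3 - 5*t^2 - 8*t + 5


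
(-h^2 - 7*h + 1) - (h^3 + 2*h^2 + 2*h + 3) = -h^3 - 3*h^2 - 9*h - 2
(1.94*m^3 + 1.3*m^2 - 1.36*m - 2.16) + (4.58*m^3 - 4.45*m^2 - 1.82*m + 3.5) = 6.52*m^3 - 3.15*m^2 - 3.18*m + 1.34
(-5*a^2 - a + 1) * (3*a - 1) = -15*a^3 + 2*a^2 + 4*a - 1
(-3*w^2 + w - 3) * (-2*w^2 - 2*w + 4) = 6*w^4 + 4*w^3 - 8*w^2 + 10*w - 12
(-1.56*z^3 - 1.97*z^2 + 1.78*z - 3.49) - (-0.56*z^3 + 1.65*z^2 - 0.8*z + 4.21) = -1.0*z^3 - 3.62*z^2 + 2.58*z - 7.7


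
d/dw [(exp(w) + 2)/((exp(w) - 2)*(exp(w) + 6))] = (-exp(2*w) - 4*exp(w) - 20)*exp(w)/(exp(4*w) + 8*exp(3*w) - 8*exp(2*w) - 96*exp(w) + 144)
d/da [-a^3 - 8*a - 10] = -3*a^2 - 8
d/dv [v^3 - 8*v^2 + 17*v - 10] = 3*v^2 - 16*v + 17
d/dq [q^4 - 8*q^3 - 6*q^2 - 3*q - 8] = 4*q^3 - 24*q^2 - 12*q - 3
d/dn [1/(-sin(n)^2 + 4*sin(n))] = 2*(sin(n) - 2)*cos(n)/((sin(n) - 4)^2*sin(n)^2)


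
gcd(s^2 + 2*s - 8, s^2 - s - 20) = s + 4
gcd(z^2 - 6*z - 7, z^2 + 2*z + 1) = z + 1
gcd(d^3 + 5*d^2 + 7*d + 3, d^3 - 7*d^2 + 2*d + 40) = 1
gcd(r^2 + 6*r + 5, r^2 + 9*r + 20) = r + 5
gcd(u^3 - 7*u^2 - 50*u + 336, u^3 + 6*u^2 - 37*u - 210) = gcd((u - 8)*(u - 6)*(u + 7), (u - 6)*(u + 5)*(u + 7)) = u^2 + u - 42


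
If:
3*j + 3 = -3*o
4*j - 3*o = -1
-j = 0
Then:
No Solution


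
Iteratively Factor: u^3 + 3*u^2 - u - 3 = (u + 3)*(u^2 - 1) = (u - 1)*(u + 3)*(u + 1)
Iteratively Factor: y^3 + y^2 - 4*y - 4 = (y + 2)*(y^2 - y - 2) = (y + 1)*(y + 2)*(y - 2)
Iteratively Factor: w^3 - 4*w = (w)*(w^2 - 4) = w*(w + 2)*(w - 2)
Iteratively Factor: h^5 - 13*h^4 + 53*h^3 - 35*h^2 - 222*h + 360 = (h - 3)*(h^4 - 10*h^3 + 23*h^2 + 34*h - 120) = (h - 4)*(h - 3)*(h^3 - 6*h^2 - h + 30) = (h - 4)*(h - 3)*(h + 2)*(h^2 - 8*h + 15) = (h - 4)*(h - 3)^2*(h + 2)*(h - 5)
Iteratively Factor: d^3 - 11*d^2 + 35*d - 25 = (d - 1)*(d^2 - 10*d + 25) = (d - 5)*(d - 1)*(d - 5)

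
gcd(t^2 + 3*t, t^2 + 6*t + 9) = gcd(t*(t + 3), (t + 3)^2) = t + 3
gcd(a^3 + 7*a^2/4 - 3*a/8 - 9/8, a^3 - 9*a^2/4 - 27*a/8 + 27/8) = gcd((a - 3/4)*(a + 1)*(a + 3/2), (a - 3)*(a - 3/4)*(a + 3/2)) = a^2 + 3*a/4 - 9/8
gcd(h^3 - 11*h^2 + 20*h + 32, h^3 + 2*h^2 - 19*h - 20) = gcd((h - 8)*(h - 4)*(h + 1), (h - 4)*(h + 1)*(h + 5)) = h^2 - 3*h - 4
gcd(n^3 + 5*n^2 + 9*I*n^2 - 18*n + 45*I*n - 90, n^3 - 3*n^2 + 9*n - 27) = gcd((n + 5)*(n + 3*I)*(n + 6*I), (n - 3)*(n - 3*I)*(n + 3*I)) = n + 3*I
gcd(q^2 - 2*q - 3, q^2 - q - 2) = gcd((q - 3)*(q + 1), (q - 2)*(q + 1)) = q + 1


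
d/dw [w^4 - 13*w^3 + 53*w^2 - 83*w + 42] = 4*w^3 - 39*w^2 + 106*w - 83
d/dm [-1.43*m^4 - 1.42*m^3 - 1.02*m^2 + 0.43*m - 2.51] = -5.72*m^3 - 4.26*m^2 - 2.04*m + 0.43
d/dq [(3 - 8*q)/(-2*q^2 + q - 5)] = (16*q^2 - 8*q - (4*q - 1)*(8*q - 3) + 40)/(2*q^2 - q + 5)^2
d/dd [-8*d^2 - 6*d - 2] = -16*d - 6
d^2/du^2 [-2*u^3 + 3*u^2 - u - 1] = 6 - 12*u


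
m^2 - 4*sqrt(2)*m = m*(m - 4*sqrt(2))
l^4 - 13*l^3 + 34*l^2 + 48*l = l*(l - 8)*(l - 6)*(l + 1)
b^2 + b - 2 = (b - 1)*(b + 2)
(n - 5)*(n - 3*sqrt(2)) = n^2 - 5*n - 3*sqrt(2)*n + 15*sqrt(2)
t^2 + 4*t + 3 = (t + 1)*(t + 3)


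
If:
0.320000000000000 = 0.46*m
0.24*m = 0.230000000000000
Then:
No Solution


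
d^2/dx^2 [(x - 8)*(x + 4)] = 2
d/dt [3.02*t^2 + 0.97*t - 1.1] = 6.04*t + 0.97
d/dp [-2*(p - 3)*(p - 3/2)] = 9 - 4*p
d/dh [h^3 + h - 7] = 3*h^2 + 1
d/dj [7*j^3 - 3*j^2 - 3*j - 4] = 21*j^2 - 6*j - 3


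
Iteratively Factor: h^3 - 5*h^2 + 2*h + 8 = (h + 1)*(h^2 - 6*h + 8) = (h - 2)*(h + 1)*(h - 4)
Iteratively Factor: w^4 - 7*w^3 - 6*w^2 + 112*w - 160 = (w - 5)*(w^3 - 2*w^2 - 16*w + 32) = (w - 5)*(w - 4)*(w^2 + 2*w - 8) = (w - 5)*(w - 4)*(w + 4)*(w - 2)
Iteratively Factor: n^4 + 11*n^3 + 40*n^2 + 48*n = (n + 4)*(n^3 + 7*n^2 + 12*n) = (n + 4)^2*(n^2 + 3*n) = n*(n + 4)^2*(n + 3)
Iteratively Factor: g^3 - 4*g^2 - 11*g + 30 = (g - 5)*(g^2 + g - 6) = (g - 5)*(g + 3)*(g - 2)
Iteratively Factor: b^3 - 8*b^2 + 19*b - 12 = (b - 4)*(b^2 - 4*b + 3) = (b - 4)*(b - 3)*(b - 1)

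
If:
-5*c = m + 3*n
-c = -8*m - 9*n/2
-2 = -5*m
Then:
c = 26/85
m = 2/5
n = -164/255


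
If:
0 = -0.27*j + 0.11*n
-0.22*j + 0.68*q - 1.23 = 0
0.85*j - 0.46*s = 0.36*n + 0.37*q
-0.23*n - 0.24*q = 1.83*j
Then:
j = -0.18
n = -0.43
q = 1.75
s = -1.40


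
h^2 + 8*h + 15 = (h + 3)*(h + 5)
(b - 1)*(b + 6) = b^2 + 5*b - 6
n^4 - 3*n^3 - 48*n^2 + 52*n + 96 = (n - 8)*(n - 2)*(n + 1)*(n + 6)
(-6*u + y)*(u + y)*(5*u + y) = -30*u^3 - 31*u^2*y + y^3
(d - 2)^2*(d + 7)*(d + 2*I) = d^4 + 3*d^3 + 2*I*d^3 - 24*d^2 + 6*I*d^2 + 28*d - 48*I*d + 56*I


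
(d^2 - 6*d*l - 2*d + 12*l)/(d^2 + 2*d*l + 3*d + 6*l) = (d^2 - 6*d*l - 2*d + 12*l)/(d^2 + 2*d*l + 3*d + 6*l)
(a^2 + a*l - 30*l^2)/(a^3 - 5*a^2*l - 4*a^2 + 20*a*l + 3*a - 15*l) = (a + 6*l)/(a^2 - 4*a + 3)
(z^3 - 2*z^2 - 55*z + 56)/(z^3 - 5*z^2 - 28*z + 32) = (z + 7)/(z + 4)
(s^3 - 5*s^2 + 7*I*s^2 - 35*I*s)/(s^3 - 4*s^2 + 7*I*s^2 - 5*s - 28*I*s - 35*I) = s/(s + 1)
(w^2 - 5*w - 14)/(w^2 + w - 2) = (w - 7)/(w - 1)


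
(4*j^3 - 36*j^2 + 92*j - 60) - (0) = 4*j^3 - 36*j^2 + 92*j - 60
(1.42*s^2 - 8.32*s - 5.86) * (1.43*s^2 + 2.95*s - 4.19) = 2.0306*s^4 - 7.7086*s^3 - 38.8736*s^2 + 17.5738*s + 24.5534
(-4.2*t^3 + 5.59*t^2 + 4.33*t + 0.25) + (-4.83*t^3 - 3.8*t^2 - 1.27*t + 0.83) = -9.03*t^3 + 1.79*t^2 + 3.06*t + 1.08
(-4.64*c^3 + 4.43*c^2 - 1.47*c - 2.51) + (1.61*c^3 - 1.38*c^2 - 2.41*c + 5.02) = -3.03*c^3 + 3.05*c^2 - 3.88*c + 2.51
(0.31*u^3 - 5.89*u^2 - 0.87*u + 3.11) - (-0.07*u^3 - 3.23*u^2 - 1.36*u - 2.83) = 0.38*u^3 - 2.66*u^2 + 0.49*u + 5.94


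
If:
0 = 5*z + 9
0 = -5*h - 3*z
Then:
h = 27/25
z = -9/5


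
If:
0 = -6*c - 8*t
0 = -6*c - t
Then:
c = 0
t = 0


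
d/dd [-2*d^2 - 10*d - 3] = -4*d - 10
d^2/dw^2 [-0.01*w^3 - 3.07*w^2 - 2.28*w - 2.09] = -0.06*w - 6.14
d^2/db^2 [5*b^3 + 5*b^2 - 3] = 30*b + 10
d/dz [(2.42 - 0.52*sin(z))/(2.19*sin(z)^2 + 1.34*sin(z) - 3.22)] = (1.1388*sin(z)^2 - 10.5996*sin(z) - 1.5684)*cos(z)/(4.7961*sin(z)^4 + 5.8692*sin(z)^3 - 12.308*sin(z)^2 - 8.6296*sin(z) + 10.3684)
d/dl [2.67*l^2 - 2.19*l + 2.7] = 5.34*l - 2.19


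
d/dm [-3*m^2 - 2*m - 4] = -6*m - 2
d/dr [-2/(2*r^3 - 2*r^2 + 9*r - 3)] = 2*(6*r^2 - 4*r + 9)/(2*r^3 - 2*r^2 + 9*r - 3)^2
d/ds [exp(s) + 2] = exp(s)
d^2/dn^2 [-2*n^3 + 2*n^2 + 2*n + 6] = 4 - 12*n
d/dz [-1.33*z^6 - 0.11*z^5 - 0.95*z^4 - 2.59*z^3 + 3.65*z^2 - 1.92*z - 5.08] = -7.98*z^5 - 0.55*z^4 - 3.8*z^3 - 7.77*z^2 + 7.3*z - 1.92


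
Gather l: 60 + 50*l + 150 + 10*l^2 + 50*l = 10*l^2 + 100*l + 210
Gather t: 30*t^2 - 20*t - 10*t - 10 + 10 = 30*t^2 - 30*t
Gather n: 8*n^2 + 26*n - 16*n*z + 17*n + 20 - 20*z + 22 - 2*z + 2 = 8*n^2 + n*(43 - 16*z) - 22*z + 44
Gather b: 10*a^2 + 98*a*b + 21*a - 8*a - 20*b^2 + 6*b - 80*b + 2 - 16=10*a^2 + 13*a - 20*b^2 + b*(98*a - 74) - 14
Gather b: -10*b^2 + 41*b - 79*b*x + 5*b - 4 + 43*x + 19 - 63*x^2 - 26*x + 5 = -10*b^2 + b*(46 - 79*x) - 63*x^2 + 17*x + 20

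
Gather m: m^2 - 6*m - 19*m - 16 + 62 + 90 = m^2 - 25*m + 136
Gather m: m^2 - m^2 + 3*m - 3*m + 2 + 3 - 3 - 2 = 0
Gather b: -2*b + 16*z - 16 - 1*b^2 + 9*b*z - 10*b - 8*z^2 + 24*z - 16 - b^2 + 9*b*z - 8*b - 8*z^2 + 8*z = -2*b^2 + b*(18*z - 20) - 16*z^2 + 48*z - 32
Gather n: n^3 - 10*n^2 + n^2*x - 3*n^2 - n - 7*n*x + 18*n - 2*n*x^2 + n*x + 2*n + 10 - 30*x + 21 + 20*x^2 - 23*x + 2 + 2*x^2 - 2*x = n^3 + n^2*(x - 13) + n*(-2*x^2 - 6*x + 19) + 22*x^2 - 55*x + 33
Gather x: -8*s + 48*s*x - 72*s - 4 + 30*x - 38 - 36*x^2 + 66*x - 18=-80*s - 36*x^2 + x*(48*s + 96) - 60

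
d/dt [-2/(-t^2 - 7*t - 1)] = 2*(-2*t - 7)/(t^2 + 7*t + 1)^2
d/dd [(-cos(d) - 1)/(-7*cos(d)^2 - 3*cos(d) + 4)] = 7*sin(d)/(7*cos(d) - 4)^2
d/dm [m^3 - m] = 3*m^2 - 1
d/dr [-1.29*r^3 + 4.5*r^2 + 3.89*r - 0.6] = -3.87*r^2 + 9.0*r + 3.89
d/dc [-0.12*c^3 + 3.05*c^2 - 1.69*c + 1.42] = -0.36*c^2 + 6.1*c - 1.69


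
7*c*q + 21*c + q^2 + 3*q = (7*c + q)*(q + 3)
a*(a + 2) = a^2 + 2*a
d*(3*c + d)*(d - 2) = 3*c*d^2 - 6*c*d + d^3 - 2*d^2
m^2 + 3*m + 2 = (m + 1)*(m + 2)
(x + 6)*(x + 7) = x^2 + 13*x + 42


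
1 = 1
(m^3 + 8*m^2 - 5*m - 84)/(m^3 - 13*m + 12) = (m + 7)/(m - 1)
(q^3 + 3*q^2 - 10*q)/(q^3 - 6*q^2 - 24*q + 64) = q*(q + 5)/(q^2 - 4*q - 32)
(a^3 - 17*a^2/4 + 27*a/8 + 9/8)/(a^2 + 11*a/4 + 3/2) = (8*a^3 - 34*a^2 + 27*a + 9)/(2*(4*a^2 + 11*a + 6))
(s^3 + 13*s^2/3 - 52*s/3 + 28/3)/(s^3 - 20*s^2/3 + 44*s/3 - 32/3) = (3*s^2 + 19*s - 14)/(3*s^2 - 14*s + 16)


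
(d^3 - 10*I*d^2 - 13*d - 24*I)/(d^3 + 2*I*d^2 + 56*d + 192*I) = (d^2 - 2*I*d + 3)/(d^2 + 10*I*d - 24)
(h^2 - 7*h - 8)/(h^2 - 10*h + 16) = (h + 1)/(h - 2)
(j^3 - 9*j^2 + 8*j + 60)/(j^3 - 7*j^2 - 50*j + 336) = (j^2 - 3*j - 10)/(j^2 - j - 56)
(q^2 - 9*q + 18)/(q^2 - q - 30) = (q - 3)/(q + 5)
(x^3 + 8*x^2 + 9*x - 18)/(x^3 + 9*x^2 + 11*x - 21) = (x + 6)/(x + 7)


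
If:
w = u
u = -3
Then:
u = -3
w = -3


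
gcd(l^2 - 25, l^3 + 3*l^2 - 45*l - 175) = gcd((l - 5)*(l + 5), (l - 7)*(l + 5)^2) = l + 5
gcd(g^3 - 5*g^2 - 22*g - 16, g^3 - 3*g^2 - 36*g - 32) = g^2 - 7*g - 8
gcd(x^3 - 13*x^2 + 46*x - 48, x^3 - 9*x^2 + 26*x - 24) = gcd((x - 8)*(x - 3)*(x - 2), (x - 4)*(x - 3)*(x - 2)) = x^2 - 5*x + 6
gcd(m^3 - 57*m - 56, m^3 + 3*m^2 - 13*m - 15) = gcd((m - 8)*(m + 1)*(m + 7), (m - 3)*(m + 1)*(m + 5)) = m + 1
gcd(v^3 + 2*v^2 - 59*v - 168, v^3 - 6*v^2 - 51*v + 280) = v^2 - v - 56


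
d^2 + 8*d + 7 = (d + 1)*(d + 7)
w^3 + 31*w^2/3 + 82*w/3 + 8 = (w + 1/3)*(w + 4)*(w + 6)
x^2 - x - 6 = (x - 3)*(x + 2)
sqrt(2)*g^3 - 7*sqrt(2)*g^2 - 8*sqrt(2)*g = g*(g - 8)*(sqrt(2)*g + sqrt(2))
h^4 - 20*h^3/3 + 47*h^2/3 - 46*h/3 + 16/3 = (h - 8/3)*(h - 2)*(h - 1)^2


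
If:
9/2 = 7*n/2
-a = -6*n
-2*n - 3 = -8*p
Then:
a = 54/7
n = 9/7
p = 39/56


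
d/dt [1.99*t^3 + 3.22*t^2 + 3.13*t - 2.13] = 5.97*t^2 + 6.44*t + 3.13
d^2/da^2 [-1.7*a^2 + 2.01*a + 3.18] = -3.40000000000000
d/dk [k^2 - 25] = 2*k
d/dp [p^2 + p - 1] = 2*p + 1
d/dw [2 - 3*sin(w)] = -3*cos(w)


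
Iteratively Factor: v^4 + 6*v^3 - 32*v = (v + 4)*(v^3 + 2*v^2 - 8*v) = (v + 4)^2*(v^2 - 2*v) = v*(v + 4)^2*(v - 2)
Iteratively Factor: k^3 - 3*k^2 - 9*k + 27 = (k - 3)*(k^2 - 9) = (k - 3)^2*(k + 3)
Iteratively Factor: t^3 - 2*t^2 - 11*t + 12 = (t - 1)*(t^2 - t - 12) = (t - 4)*(t - 1)*(t + 3)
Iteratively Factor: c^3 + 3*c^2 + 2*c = (c + 2)*(c^2 + c) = (c + 1)*(c + 2)*(c)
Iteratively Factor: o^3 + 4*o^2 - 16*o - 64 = (o - 4)*(o^2 + 8*o + 16) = (o - 4)*(o + 4)*(o + 4)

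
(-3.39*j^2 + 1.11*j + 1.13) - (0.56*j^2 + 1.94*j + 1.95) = -3.95*j^2 - 0.83*j - 0.82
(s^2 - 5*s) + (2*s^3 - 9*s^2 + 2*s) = 2*s^3 - 8*s^2 - 3*s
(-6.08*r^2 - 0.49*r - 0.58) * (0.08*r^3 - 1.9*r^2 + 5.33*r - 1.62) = -0.4864*r^5 + 11.5128*r^4 - 31.5218*r^3 + 8.3399*r^2 - 2.2976*r + 0.9396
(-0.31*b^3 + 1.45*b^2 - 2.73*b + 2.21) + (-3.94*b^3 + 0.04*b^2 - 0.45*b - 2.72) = -4.25*b^3 + 1.49*b^2 - 3.18*b - 0.51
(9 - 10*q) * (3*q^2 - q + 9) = -30*q^3 + 37*q^2 - 99*q + 81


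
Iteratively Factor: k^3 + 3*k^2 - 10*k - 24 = (k + 2)*(k^2 + k - 12) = (k + 2)*(k + 4)*(k - 3)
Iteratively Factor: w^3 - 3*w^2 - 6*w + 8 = (w - 4)*(w^2 + w - 2) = (w - 4)*(w + 2)*(w - 1)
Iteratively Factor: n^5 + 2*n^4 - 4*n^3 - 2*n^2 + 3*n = (n - 1)*(n^4 + 3*n^3 - n^2 - 3*n) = (n - 1)*(n + 1)*(n^3 + 2*n^2 - 3*n) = (n - 1)*(n + 1)*(n + 3)*(n^2 - n) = (n - 1)^2*(n + 1)*(n + 3)*(n)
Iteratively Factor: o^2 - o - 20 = (o - 5)*(o + 4)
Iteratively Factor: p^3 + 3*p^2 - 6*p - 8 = (p - 2)*(p^2 + 5*p + 4) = (p - 2)*(p + 4)*(p + 1)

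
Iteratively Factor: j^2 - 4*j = (j - 4)*(j)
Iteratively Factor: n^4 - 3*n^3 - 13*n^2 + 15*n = (n)*(n^3 - 3*n^2 - 13*n + 15) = n*(n - 1)*(n^2 - 2*n - 15) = n*(n - 1)*(n + 3)*(n - 5)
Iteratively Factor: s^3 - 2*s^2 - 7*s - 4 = (s + 1)*(s^2 - 3*s - 4) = (s - 4)*(s + 1)*(s + 1)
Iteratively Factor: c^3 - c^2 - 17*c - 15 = (c + 3)*(c^2 - 4*c - 5) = (c + 1)*(c + 3)*(c - 5)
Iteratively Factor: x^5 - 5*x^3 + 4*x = (x + 1)*(x^4 - x^3 - 4*x^2 + 4*x) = (x + 1)*(x + 2)*(x^3 - 3*x^2 + 2*x) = x*(x + 1)*(x + 2)*(x^2 - 3*x + 2) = x*(x - 2)*(x + 1)*(x + 2)*(x - 1)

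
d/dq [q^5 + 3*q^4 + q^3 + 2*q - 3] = 5*q^4 + 12*q^3 + 3*q^2 + 2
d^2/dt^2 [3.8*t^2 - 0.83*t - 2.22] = 7.60000000000000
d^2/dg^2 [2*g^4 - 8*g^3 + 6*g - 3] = 24*g*(g - 2)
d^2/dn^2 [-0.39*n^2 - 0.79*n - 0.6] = -0.780000000000000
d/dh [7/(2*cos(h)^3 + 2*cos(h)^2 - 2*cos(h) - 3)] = 56*(3*cos(h)^2 + 2*cos(h) - 1)*sin(h)/(-4*sin(h)^2 - cos(h) + cos(3*h) - 2)^2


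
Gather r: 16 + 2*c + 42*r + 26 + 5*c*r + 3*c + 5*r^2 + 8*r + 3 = 5*c + 5*r^2 + r*(5*c + 50) + 45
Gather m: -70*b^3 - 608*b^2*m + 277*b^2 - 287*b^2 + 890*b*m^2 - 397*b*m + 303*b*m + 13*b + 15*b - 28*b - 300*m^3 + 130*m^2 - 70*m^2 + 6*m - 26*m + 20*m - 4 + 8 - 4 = -70*b^3 - 10*b^2 - 300*m^3 + m^2*(890*b + 60) + m*(-608*b^2 - 94*b)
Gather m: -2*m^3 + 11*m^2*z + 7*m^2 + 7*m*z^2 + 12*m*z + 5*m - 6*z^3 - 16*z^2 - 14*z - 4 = -2*m^3 + m^2*(11*z + 7) + m*(7*z^2 + 12*z + 5) - 6*z^3 - 16*z^2 - 14*z - 4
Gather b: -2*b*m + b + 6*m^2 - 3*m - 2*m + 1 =b*(1 - 2*m) + 6*m^2 - 5*m + 1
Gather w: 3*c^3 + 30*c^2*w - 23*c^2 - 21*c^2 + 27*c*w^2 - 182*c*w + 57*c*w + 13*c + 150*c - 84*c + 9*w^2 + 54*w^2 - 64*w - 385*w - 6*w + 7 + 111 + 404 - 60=3*c^3 - 44*c^2 + 79*c + w^2*(27*c + 63) + w*(30*c^2 - 125*c - 455) + 462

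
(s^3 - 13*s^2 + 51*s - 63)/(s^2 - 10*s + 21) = s - 3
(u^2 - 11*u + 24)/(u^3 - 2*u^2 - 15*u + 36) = (u - 8)/(u^2 + u - 12)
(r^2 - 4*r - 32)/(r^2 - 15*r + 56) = (r + 4)/(r - 7)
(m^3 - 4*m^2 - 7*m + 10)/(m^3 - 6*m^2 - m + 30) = (m - 1)/(m - 3)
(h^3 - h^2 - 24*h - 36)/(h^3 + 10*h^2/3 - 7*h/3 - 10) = 3*(h - 6)/(3*h - 5)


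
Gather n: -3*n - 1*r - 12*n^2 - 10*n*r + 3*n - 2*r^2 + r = -12*n^2 - 10*n*r - 2*r^2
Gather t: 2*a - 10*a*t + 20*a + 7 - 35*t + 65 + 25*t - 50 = 22*a + t*(-10*a - 10) + 22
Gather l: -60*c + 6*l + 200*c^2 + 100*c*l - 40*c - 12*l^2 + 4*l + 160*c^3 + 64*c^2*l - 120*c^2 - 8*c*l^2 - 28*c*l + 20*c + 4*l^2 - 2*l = 160*c^3 + 80*c^2 - 80*c + l^2*(-8*c - 8) + l*(64*c^2 + 72*c + 8)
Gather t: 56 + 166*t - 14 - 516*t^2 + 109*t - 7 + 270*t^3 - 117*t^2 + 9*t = 270*t^3 - 633*t^2 + 284*t + 35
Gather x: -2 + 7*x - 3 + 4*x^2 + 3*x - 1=4*x^2 + 10*x - 6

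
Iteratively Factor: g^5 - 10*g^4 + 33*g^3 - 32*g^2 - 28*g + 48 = (g - 3)*(g^4 - 7*g^3 + 12*g^2 + 4*g - 16) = (g - 3)*(g - 2)*(g^3 - 5*g^2 + 2*g + 8) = (g - 4)*(g - 3)*(g - 2)*(g^2 - g - 2) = (g - 4)*(g - 3)*(g - 2)^2*(g + 1)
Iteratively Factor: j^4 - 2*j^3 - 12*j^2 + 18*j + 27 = (j - 3)*(j^3 + j^2 - 9*j - 9) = (j - 3)*(j + 3)*(j^2 - 2*j - 3) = (j - 3)^2*(j + 3)*(j + 1)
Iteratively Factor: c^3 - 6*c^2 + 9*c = (c - 3)*(c^2 - 3*c) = (c - 3)^2*(c)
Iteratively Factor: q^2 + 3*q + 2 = (q + 2)*(q + 1)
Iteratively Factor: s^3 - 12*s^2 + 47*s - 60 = (s - 3)*(s^2 - 9*s + 20) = (s - 4)*(s - 3)*(s - 5)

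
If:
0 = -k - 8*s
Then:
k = -8*s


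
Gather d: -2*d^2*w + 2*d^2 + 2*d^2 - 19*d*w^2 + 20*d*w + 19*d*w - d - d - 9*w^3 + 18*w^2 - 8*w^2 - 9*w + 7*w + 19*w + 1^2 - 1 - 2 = d^2*(4 - 2*w) + d*(-19*w^2 + 39*w - 2) - 9*w^3 + 10*w^2 + 17*w - 2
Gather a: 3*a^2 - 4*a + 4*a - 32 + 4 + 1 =3*a^2 - 27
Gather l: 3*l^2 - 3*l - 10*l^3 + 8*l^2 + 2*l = -10*l^3 + 11*l^2 - l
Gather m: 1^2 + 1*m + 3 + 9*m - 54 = 10*m - 50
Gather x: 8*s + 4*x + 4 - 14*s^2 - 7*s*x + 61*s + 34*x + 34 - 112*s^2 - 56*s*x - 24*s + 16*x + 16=-126*s^2 + 45*s + x*(54 - 63*s) + 54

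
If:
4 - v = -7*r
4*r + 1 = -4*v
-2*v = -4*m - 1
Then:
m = -7/64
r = -17/32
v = 9/32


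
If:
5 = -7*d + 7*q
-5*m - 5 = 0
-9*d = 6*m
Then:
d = 2/3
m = -1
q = 29/21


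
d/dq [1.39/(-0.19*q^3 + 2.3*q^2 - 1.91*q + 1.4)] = (0.7923*q^2 - 6.394*q + 2.6549)/(0.19*q^3 - 2.3*q^2 + 1.91*q - 1.4)^2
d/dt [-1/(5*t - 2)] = 5/(5*t - 2)^2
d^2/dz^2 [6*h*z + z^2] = 2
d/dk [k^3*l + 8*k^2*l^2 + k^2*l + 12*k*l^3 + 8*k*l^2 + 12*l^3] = l*(3*k^2 + 16*k*l + 2*k + 12*l^2 + 8*l)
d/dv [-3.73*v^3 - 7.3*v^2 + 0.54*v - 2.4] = -11.19*v^2 - 14.6*v + 0.54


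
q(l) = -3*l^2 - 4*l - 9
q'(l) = -6*l - 4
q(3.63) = -63.05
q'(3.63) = -25.78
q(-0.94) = -7.89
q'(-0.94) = 1.64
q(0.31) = -10.53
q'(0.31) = -5.86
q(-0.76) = -7.69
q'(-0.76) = 0.56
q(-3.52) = -32.09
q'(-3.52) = 17.12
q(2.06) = -29.97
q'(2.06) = -16.36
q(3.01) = -48.22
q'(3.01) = -22.06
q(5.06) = -106.05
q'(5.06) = -34.36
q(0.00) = -9.00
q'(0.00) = -4.00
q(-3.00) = -24.00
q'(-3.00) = 14.00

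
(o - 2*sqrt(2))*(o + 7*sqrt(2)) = o^2 + 5*sqrt(2)*o - 28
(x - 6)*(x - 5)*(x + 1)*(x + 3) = x^4 - 7*x^3 - 11*x^2 + 87*x + 90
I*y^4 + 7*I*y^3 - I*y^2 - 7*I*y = y*(y - 1)*(y + 7)*(I*y + I)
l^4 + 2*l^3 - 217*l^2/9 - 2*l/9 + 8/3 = (l - 4)*(l - 1/3)*(l + 1/3)*(l + 6)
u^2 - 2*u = u*(u - 2)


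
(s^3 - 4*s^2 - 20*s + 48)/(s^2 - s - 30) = (s^2 + 2*s - 8)/(s + 5)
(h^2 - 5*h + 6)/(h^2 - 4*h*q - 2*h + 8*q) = (3 - h)/(-h + 4*q)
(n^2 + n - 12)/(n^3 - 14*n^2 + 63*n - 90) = (n + 4)/(n^2 - 11*n + 30)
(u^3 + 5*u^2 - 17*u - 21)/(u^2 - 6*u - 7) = (u^2 + 4*u - 21)/(u - 7)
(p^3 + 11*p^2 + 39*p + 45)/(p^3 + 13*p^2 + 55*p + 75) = (p + 3)/(p + 5)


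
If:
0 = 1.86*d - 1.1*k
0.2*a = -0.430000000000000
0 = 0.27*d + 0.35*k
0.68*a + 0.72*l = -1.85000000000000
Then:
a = -2.15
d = 0.00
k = 0.00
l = -0.54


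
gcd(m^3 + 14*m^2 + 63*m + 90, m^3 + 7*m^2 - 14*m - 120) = m^2 + 11*m + 30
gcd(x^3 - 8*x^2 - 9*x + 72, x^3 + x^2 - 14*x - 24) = x + 3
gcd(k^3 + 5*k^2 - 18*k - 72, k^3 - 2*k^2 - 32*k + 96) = k^2 + 2*k - 24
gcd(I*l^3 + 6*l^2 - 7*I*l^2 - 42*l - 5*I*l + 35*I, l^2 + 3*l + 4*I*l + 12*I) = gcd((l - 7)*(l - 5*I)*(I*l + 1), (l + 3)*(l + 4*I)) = 1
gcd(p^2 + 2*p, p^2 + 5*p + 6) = p + 2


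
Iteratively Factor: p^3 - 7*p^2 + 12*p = (p)*(p^2 - 7*p + 12) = p*(p - 4)*(p - 3)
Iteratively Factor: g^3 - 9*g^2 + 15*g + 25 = (g - 5)*(g^2 - 4*g - 5) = (g - 5)^2*(g + 1)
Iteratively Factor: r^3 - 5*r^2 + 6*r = (r - 3)*(r^2 - 2*r) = (r - 3)*(r - 2)*(r)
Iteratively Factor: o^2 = (o)*(o)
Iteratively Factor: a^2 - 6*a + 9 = (a - 3)*(a - 3)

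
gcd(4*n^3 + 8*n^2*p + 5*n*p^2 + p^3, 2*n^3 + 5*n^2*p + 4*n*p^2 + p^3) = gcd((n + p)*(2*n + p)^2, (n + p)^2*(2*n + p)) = 2*n^2 + 3*n*p + p^2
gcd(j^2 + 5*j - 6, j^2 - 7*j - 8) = 1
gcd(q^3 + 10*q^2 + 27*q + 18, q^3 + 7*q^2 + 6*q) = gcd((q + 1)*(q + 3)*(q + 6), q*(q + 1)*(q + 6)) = q^2 + 7*q + 6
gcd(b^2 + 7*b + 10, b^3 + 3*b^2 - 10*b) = b + 5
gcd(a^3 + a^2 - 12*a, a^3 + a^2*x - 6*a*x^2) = a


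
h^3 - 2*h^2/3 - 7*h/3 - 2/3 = (h - 2)*(h + 1/3)*(h + 1)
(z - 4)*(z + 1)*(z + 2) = z^3 - z^2 - 10*z - 8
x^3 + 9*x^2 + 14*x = x*(x + 2)*(x + 7)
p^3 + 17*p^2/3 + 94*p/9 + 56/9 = (p + 4/3)*(p + 2)*(p + 7/3)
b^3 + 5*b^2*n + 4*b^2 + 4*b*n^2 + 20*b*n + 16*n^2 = (b + 4)*(b + n)*(b + 4*n)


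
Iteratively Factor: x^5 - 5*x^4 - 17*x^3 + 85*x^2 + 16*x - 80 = (x + 4)*(x^4 - 9*x^3 + 19*x^2 + 9*x - 20) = (x + 1)*(x + 4)*(x^3 - 10*x^2 + 29*x - 20) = (x - 4)*(x + 1)*(x + 4)*(x^2 - 6*x + 5) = (x - 5)*(x - 4)*(x + 1)*(x + 4)*(x - 1)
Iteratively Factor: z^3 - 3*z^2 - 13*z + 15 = (z - 1)*(z^2 - 2*z - 15) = (z - 5)*(z - 1)*(z + 3)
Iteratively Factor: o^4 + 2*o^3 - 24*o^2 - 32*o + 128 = (o - 4)*(o^3 + 6*o^2 - 32) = (o - 4)*(o - 2)*(o^2 + 8*o + 16) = (o - 4)*(o - 2)*(o + 4)*(o + 4)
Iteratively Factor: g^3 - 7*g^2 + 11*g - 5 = (g - 1)*(g^2 - 6*g + 5) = (g - 1)^2*(g - 5)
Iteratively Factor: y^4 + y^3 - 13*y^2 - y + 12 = (y + 4)*(y^3 - 3*y^2 - y + 3) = (y - 3)*(y + 4)*(y^2 - 1) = (y - 3)*(y + 1)*(y + 4)*(y - 1)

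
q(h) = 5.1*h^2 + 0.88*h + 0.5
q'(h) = 10.2*h + 0.88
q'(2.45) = 25.87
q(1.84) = 19.39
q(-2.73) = 36.11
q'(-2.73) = -26.97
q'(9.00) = 92.68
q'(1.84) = 19.65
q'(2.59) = 27.30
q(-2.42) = 28.24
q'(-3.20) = -31.76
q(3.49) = 65.69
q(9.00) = 421.52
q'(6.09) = 63.00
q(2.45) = 33.27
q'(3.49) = 36.48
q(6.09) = 195.01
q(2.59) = 36.99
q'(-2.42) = -23.80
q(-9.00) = 405.68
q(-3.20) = 49.91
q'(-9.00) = -90.92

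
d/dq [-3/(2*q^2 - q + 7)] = 3*(4*q - 1)/(2*q^2 - q + 7)^2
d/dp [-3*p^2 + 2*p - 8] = 2 - 6*p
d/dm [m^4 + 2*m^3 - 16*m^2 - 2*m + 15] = 4*m^3 + 6*m^2 - 32*m - 2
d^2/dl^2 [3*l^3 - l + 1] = 18*l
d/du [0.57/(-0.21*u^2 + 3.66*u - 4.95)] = (0.2394*u - 2.0862)/(0.21*u^2 - 3.66*u + 4.95)^2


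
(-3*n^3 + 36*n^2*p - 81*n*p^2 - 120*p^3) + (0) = -3*n^3 + 36*n^2*p - 81*n*p^2 - 120*p^3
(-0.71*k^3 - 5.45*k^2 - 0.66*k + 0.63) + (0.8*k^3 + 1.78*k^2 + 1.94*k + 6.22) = 0.0900000000000001*k^3 - 3.67*k^2 + 1.28*k + 6.85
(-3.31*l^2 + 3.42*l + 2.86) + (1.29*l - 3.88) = -3.31*l^2 + 4.71*l - 1.02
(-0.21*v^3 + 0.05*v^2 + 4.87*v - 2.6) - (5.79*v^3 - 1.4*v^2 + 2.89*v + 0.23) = -6.0*v^3 + 1.45*v^2 + 1.98*v - 2.83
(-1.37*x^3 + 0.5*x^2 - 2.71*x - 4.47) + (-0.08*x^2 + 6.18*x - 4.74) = -1.37*x^3 + 0.42*x^2 + 3.47*x - 9.21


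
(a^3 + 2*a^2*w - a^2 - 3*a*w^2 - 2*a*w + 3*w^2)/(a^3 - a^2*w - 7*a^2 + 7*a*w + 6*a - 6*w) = (a + 3*w)/(a - 6)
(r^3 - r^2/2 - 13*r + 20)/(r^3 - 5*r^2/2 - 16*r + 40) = (r - 2)/(r - 4)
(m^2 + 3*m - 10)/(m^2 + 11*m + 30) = (m - 2)/(m + 6)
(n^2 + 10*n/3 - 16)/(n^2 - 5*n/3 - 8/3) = (n + 6)/(n + 1)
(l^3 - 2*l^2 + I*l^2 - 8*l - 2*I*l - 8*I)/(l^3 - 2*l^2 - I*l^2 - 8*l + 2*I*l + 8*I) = (l + I)/(l - I)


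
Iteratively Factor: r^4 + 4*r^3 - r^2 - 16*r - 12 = (r + 2)*(r^3 + 2*r^2 - 5*r - 6) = (r + 2)*(r + 3)*(r^2 - r - 2) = (r + 1)*(r + 2)*(r + 3)*(r - 2)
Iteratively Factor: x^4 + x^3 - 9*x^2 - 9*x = (x + 3)*(x^3 - 2*x^2 - 3*x) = (x + 1)*(x + 3)*(x^2 - 3*x) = x*(x + 1)*(x + 3)*(x - 3)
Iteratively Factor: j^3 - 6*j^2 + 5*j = (j)*(j^2 - 6*j + 5) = j*(j - 5)*(j - 1)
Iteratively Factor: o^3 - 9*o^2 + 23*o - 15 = (o - 1)*(o^2 - 8*o + 15) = (o - 5)*(o - 1)*(o - 3)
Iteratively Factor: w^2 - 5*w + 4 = (w - 4)*(w - 1)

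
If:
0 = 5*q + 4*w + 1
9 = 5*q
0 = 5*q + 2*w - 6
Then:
No Solution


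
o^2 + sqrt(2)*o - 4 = (o - sqrt(2))*(o + 2*sqrt(2))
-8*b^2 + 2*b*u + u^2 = (-2*b + u)*(4*b + u)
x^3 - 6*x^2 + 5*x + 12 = (x - 4)*(x - 3)*(x + 1)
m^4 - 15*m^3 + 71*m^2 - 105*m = m*(m - 7)*(m - 5)*(m - 3)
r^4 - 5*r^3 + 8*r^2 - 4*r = r*(r - 2)^2*(r - 1)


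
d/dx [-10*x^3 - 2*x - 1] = -30*x^2 - 2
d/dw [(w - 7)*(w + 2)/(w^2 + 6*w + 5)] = (11*w^2 + 38*w + 59)/(w^4 + 12*w^3 + 46*w^2 + 60*w + 25)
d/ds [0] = 0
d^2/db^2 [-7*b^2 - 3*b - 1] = -14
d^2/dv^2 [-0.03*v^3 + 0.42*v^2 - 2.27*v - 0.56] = 0.84 - 0.18*v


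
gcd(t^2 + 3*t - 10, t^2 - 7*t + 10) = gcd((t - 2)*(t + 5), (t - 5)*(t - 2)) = t - 2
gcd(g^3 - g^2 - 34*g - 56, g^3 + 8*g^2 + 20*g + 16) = g^2 + 6*g + 8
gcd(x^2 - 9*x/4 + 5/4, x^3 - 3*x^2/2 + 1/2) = x - 1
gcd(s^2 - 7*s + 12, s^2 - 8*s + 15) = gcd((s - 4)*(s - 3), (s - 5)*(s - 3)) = s - 3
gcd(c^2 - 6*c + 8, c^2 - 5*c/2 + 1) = c - 2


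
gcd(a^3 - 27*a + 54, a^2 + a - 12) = a - 3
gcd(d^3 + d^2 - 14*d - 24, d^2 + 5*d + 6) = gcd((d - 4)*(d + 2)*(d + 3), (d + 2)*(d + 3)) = d^2 + 5*d + 6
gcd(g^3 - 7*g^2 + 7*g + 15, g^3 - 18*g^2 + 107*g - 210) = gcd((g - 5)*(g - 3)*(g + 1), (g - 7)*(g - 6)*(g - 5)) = g - 5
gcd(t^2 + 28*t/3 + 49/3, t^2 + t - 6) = 1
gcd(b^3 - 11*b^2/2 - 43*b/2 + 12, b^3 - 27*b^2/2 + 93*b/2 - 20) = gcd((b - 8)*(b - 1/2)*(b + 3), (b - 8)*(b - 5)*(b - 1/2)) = b^2 - 17*b/2 + 4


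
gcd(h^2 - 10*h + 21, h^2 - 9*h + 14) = h - 7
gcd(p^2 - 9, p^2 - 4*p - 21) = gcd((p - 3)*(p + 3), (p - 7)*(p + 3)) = p + 3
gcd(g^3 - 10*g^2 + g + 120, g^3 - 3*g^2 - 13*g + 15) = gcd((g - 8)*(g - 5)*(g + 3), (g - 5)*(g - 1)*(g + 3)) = g^2 - 2*g - 15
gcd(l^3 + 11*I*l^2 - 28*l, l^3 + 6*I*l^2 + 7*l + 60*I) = l + 4*I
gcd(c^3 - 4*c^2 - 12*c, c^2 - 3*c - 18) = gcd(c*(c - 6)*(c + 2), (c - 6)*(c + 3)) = c - 6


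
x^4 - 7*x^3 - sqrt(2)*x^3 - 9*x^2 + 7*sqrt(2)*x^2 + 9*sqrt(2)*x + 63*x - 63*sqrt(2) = (x - 7)*(x - 3)*(x + 3)*(x - sqrt(2))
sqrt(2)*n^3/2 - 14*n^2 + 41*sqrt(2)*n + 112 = (n - 8*sqrt(2))*(n - 7*sqrt(2))*(sqrt(2)*n/2 + 1)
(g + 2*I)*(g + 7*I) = g^2 + 9*I*g - 14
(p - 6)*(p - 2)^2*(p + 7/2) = p^4 - 13*p^3/2 - 7*p^2 + 74*p - 84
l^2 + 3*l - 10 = (l - 2)*(l + 5)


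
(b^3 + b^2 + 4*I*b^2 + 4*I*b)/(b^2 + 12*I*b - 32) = b*(b + 1)/(b + 8*I)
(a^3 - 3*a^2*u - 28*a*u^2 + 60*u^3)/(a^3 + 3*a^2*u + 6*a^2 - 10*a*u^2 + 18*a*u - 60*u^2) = (a - 6*u)/(a + 6)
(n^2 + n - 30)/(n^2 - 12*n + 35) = (n + 6)/(n - 7)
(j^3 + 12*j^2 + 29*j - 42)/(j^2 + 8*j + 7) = (j^2 + 5*j - 6)/(j + 1)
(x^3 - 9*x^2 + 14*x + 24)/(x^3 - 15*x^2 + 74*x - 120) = (x + 1)/(x - 5)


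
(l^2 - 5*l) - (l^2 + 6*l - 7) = 7 - 11*l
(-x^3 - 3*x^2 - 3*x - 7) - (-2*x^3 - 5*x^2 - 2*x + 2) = x^3 + 2*x^2 - x - 9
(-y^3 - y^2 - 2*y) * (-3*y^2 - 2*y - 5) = 3*y^5 + 5*y^4 + 13*y^3 + 9*y^2 + 10*y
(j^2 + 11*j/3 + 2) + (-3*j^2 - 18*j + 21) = -2*j^2 - 43*j/3 + 23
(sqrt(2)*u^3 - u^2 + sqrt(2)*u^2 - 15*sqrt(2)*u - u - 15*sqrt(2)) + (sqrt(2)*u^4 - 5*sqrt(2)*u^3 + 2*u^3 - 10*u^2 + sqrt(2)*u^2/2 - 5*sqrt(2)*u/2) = sqrt(2)*u^4 - 4*sqrt(2)*u^3 + 2*u^3 - 11*u^2 + 3*sqrt(2)*u^2/2 - 35*sqrt(2)*u/2 - u - 15*sqrt(2)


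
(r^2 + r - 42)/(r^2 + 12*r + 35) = (r - 6)/(r + 5)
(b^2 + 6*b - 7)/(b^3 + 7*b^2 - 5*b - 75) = (b^2 + 6*b - 7)/(b^3 + 7*b^2 - 5*b - 75)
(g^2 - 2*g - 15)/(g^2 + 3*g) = (g - 5)/g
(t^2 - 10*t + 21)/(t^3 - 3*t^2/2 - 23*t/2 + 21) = 2*(t - 7)/(2*t^2 + 3*t - 14)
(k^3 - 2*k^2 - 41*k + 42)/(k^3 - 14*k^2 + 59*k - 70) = (k^2 + 5*k - 6)/(k^2 - 7*k + 10)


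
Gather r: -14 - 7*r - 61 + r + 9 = -6*r - 66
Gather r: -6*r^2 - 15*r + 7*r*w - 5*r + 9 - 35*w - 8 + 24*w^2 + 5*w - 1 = -6*r^2 + r*(7*w - 20) + 24*w^2 - 30*w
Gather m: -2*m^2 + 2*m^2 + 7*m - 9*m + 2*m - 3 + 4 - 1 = 0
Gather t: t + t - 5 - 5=2*t - 10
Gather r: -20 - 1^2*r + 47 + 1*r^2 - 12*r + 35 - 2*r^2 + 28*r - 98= -r^2 + 15*r - 36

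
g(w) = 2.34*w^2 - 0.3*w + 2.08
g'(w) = 4.68*w - 0.3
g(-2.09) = 12.93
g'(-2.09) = -10.08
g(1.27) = 5.47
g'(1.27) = 5.64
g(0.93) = 3.82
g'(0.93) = 4.05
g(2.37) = 14.51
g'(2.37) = 10.79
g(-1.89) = 11.01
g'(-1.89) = -9.15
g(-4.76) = 56.53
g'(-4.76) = -22.58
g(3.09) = 23.50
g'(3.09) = 14.16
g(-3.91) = 39.03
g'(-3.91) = -18.60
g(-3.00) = 24.04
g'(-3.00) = -14.34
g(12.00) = 335.44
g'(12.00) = 55.86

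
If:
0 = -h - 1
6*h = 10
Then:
No Solution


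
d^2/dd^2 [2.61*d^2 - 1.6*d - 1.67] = 5.22000000000000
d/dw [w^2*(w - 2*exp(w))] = w*(-2*w*exp(w) + 3*w - 4*exp(w))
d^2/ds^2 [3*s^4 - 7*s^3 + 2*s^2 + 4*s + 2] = 36*s^2 - 42*s + 4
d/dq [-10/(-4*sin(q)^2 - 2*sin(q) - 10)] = -5*(4*sin(q) + 1)*cos(q)/(sin(q) - cos(2*q) + 6)^2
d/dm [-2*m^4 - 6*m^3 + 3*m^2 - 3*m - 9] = -8*m^3 - 18*m^2 + 6*m - 3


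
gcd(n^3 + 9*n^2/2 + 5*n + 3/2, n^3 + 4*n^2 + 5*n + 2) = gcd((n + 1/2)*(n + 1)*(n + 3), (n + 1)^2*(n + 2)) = n + 1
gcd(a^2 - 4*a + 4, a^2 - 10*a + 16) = a - 2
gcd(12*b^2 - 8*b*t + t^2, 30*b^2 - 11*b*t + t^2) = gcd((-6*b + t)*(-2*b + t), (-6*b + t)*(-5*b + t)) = -6*b + t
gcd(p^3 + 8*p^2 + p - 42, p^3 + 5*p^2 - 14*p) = p^2 + 5*p - 14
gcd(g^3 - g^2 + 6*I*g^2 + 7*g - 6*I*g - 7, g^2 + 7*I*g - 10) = 1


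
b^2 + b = b*(b + 1)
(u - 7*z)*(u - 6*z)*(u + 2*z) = u^3 - 11*u^2*z + 16*u*z^2 + 84*z^3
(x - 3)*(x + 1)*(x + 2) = x^3 - 7*x - 6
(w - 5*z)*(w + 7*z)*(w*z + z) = w^3*z + 2*w^2*z^2 + w^2*z - 35*w*z^3 + 2*w*z^2 - 35*z^3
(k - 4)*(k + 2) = k^2 - 2*k - 8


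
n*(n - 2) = n^2 - 2*n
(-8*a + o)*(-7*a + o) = 56*a^2 - 15*a*o + o^2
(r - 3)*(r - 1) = r^2 - 4*r + 3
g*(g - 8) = g^2 - 8*g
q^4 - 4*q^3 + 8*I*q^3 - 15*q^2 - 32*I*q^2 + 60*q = q*(q - 4)*(q + 3*I)*(q + 5*I)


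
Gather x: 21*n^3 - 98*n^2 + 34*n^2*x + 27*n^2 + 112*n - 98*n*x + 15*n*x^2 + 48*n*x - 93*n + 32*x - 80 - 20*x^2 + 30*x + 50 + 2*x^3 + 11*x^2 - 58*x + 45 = 21*n^3 - 71*n^2 + 19*n + 2*x^3 + x^2*(15*n - 9) + x*(34*n^2 - 50*n + 4) + 15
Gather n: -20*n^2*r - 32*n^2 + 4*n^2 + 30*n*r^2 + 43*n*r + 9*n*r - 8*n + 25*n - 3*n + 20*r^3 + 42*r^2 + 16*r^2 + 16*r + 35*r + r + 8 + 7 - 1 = n^2*(-20*r - 28) + n*(30*r^2 + 52*r + 14) + 20*r^3 + 58*r^2 + 52*r + 14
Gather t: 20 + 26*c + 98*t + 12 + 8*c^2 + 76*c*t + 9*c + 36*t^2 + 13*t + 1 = 8*c^2 + 35*c + 36*t^2 + t*(76*c + 111) + 33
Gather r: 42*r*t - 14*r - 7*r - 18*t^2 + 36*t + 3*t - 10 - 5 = r*(42*t - 21) - 18*t^2 + 39*t - 15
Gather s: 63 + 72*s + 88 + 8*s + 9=80*s + 160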